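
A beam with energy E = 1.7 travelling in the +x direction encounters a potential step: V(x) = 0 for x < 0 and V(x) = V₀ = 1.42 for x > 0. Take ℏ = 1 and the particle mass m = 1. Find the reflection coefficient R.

On each side the TISE gives plane waves with k = √(2m(E − V))/ℏ: k₁ = √(2·1·1.7) = 1.844, k₂ = √(2·1·0.28) = 0.7483.
Continuity of ψ and ψ′ at the step yields the reflection amplitude r = (k₁ − k₂)/(k₁ + k₂) = 0.4226; thus R = |r|² = 0.1786, T = 0.8214.

R = 0.179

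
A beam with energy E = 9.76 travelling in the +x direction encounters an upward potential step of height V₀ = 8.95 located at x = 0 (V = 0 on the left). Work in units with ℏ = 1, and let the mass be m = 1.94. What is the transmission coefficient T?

On each side the TISE gives plane waves with k = √(2m(E − V))/ℏ: k₁ = √(2·1.94·9.76) = 6.154, k₂ = √(2·1.94·0.81) = 1.773.
Continuity of ψ and ψ′ at the step yields the reflection amplitude r = (k₁ − k₂)/(k₁ + k₂) = 0.5527; thus R = |r|² = 0.3055, T = 0.6945.

T = 0.695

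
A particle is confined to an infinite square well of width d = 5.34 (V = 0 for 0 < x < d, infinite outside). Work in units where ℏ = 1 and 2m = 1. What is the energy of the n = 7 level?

Requiring ψ(0) = ψ(d) = 0 quantises k = nπ/d, hence E_n = ℏ²k²/2m = n²π²ℏ²/(2md²).
E_7 = 7² × π² / (2 × 0.5 × 5.34²) = 16.96.

E = 17.0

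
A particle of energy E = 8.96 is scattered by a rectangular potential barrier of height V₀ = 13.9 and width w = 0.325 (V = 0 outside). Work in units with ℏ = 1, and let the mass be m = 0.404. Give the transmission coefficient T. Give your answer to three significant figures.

E < V₀: inside the barrier ψ ∝ e^{±κx} with κ = √(2m(V₀ − E))/ℏ = 1.998.
κw = 0.6493, sinh(κw) = 0.6959.
The exact tunnelling result is T⁻¹ = 1 + V₀² sinh²(κw) / [4E(V₀ − E)] = 1.528, so T = 0.654.

T = 0.654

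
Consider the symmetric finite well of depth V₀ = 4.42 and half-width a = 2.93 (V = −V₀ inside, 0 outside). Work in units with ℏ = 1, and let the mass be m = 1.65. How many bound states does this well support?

Define the well-strength parameter z₀ = (a/ℏ)√(2mV₀) = 2.93 × √(2·1.65·4.42) = 11.19.
The even/odd transcendental equations gain one root per π/2 in z₀, giving N = 1 + ⌊2z₀/π⌋ = 1 + ⌊7.124⌋ = 8.

N = 8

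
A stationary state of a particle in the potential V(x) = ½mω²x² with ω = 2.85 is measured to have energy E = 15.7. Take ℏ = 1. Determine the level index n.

E_n = ℏω(n + ½) ⇒ n = E/(ℏω) − ½ = 15.7/2.85 − 0.5 = 5.009 → n = 5.

n = 5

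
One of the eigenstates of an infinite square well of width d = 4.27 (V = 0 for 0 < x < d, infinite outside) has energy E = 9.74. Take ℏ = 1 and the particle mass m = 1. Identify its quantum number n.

n = 6

From E_n = n²π²ℏ²/(2md²) invert to n = √(2md²E)/(πℏ).
n = (4.27/π) × √(2 × 1 × 9.74) = 5.999 → n = 6.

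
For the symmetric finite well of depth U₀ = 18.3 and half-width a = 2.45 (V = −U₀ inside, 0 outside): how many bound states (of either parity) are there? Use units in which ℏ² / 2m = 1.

N = 7

Define the well-strength parameter z₀ = (a/ℏ)√(2mU₀) = 2.45 × √(2·0.5·18.3) = 10.48.
A new bound state (alternating even/odd) appears each time z₀ passes a multiple of π/2, so N = ⌊2z₀/π⌋ + 1 = ⌊6.672⌋ + 1 = 7.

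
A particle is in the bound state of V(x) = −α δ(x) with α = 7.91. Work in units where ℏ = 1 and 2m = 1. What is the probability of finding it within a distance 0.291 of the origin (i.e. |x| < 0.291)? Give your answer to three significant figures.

The normalised bound state is ψ = √κ e^{−κ|x|} with κ = mα/ℏ² = 3.955.
P(|x| < d) = ∫_{−d}^{d} κ e^{−2κ|x|} dx = 1 − e^{−2κd} = 1 − e^{−2.302} = 0.8999.

P = 0.900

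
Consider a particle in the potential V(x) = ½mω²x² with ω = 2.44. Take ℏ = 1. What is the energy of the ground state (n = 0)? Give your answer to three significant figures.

E = 1.22

Using E_n = (n + ½)ℏω: E_0 = 0.5 × 2.44 = 1.220.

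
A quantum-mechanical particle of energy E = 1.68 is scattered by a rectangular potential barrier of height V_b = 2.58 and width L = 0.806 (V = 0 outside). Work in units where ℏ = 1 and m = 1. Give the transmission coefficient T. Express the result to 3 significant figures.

T = 0.348

E < V_b: inside the barrier ψ ∝ e^{±κx} with κ = √(2m(V_b − E))/ℏ = 1.342.
κL = 1.081, sinh(κL) = 1.305.
The exact tunnelling result is T⁻¹ = 1 + V_b² sinh²(κL) / [4E(V_b − E)] = 2.874, so T = 0.348.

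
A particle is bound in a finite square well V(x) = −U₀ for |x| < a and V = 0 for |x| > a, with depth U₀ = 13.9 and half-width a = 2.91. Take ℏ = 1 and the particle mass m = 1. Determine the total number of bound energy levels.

N = 10

Define the well-strength parameter z₀ = (a/ℏ)√(2mU₀) = 2.91 × √(2·1·13.9) = 15.34.
A new bound state (alternating even/odd) appears each time z₀ passes a multiple of π/2, so N = ⌊2z₀/π⌋ + 1 = ⌊9.768⌋ + 1 = 10.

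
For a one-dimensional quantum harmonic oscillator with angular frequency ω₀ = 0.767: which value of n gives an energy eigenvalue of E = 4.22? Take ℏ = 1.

E_n = ℏω₀(n + ½) ⇒ n = E/(ℏω₀) − ½ = 4.22/0.767 − 0.5 = 5.002 → n = 5.

n = 5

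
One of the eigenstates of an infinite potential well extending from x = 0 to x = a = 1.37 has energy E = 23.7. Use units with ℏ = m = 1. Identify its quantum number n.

n = 3

For an infinite well E_n = n²π²ℏ²/(2ma²), so n = (a/πℏ)√(2mE).
n = (1.37/π) × √(2 × 1 × 23.7) = 3.002 → n = 3.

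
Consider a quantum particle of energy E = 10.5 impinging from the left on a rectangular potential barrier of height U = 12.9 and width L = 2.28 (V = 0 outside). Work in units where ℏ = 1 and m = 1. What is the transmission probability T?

T = 0.000111

Since E < U the interior solution is evanescent with decay constant κ = √(2m(U − E))/ℏ = 2.191.
κL = 4.995, sinh(κL) = 73.85.
Matching ψ, ψ′ at both faces gives T = [1 + U² sinh²(κL) / (4E(U − E))]⁻¹ = 1/9005 = 0.000111.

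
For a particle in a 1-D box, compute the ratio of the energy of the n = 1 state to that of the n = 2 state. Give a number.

Since E_n ∝ n², the ratio is (1/2)² = 0.25.

0.25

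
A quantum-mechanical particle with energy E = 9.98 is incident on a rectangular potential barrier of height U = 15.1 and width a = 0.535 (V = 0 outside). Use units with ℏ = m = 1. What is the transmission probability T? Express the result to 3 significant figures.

T = 0.111

E < U: inside the barrier ψ ∝ e^{±κx} with κ = √(2m(U − E))/ℏ = 3.200.
κa = 1.712, sinh(κa) = 2.680.
The exact tunnelling result is T⁻¹ = 1 + U² sinh²(κa) / [4E(U − E)] = 9.011, so T = 0.111.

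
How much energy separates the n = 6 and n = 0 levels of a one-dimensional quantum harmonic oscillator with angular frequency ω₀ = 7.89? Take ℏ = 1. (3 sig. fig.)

E_n = ℏω₀(n + ½), so ΔE = (6 − 0) ℏω₀ = 6 × 7.89 = 47.34.

ΔE = 47.3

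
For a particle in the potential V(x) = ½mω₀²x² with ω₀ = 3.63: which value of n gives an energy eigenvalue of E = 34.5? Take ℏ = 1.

E_n = ℏω₀(n + ½) ⇒ n = E/(ℏω₀) − ½ = 34.5/3.63 − 0.5 = 9.004 → n = 9.

n = 9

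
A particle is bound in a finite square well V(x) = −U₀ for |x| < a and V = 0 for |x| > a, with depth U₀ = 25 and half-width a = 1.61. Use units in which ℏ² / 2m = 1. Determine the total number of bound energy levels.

The dimensionless depth is z₀ = a√(2mU₀)/ℏ = 1.61 × √(25.00) = 8.050.
A new bound state (alternating even/odd) appears each time z₀ passes a multiple of π/2, so N = ⌊2z₀/π⌋ + 1 = ⌊5.125⌋ + 1 = 6.

N = 6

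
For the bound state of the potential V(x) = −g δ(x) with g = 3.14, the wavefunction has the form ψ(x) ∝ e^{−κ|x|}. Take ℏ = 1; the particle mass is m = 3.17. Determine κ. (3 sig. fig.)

κ = 9.95

Integrating the TISE across x = 0 gives the cusp condition ψ'(0⁺) − ψ'(0⁻) = −(2mg/ℏ²)ψ(0).
With ψ ∝ e^{−κ|x|} this yields −2κ = −2mg/ℏ², so κ = mg/ℏ² = 9.954.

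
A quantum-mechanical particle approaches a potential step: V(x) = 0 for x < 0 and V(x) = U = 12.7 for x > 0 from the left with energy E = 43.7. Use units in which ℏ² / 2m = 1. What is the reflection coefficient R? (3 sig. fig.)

The wavenumbers are k₁ = √(2mE)/ℏ = 6.611 on the left and k₂ = √(2m(E − U))/ℏ = 5.568 on the right.
Matching ψ and ψ′ at x = 0 gives r = (k₁ − k₂)/(k₁ + k₂), so R = r² = 0.007332 and T = 1 − R = 0.9927.

R = 0.00733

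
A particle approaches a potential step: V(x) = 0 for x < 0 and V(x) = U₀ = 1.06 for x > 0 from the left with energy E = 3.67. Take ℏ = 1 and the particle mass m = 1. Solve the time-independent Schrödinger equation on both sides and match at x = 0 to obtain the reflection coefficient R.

R = 0.00723

The wavenumbers are k₁ = √(2mE)/ℏ = 2.709 on the left and k₂ = √(2m(E − U₀))/ℏ = 2.285 on the right.
Matching ψ and ψ′ at x = 0 gives r = (k₁ − k₂)/(k₁ + k₂), so R = r² = 0.007226 and T = 1 − R = 0.9928.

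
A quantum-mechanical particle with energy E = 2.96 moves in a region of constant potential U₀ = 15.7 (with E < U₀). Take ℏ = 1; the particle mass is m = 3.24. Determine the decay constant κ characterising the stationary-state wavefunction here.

Since E < U₀ the TISE in this region is ψ'' = κ²ψ with κ = √(2m(U₀ − E))/ℏ.
κ = √(2 × 3.24 × 12.74) = 9.086.

κ = 9.09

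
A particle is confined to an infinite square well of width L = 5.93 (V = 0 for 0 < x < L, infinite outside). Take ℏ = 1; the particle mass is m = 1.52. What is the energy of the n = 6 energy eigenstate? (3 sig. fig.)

The infinite-well eigenfunctions ψ_n = √(2/L) sin(nπx/L) vanish at both walls, giving E_n = n²π²ℏ²/(2mL²).
E_6 = 6² × π² / (2 × 1.52 × 5.93²) = 3.324.

E = 3.32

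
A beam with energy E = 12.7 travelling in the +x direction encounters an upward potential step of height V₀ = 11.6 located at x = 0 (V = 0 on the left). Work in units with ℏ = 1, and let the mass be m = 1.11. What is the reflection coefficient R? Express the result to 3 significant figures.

R = 0.297

On each side the TISE gives plane waves with k = √(2m(E − V))/ℏ: k₁ = √(2·1.11·12.7) = 5.310, k₂ = √(2·1.11·1.1) = 1.563.
Continuity of ψ and ψ′ at the step yields the reflection amplitude r = (k₁ − k₂)/(k₁ + k₂) = 0.5452; thus R = |r|² = 0.2973, T = 0.7027.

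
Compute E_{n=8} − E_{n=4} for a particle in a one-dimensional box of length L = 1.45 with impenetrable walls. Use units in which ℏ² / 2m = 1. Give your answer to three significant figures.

ΔE = 225

E_n = n²π²ℏ²/(2mL²), so ΔE = (8² − 4²) π²ℏ²/(2mL²).
ΔE = 48 × π² / (2 × 0.5 × 1.45²) = 225.3.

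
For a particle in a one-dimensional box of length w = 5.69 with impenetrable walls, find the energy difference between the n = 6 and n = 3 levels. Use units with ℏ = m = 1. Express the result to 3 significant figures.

ΔE = 4.12

E_n = n²π²ℏ²/(2mw²), so ΔE = (6² − 3²) π²ℏ²/(2mw²).
ΔE = 27 × π² / (2 × 1 × 5.69²) = 4.115.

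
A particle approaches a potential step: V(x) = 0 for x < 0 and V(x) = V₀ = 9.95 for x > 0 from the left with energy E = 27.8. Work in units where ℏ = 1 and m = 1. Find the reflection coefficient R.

On each side the TISE gives plane waves with k = √(2m(E − V))/ℏ: k₁ = √(2·1·27.8) = 7.457, k₂ = √(2·1·17.85) = 5.975.
Continuity of ψ and ψ′ at the step yields the reflection amplitude r = (k₁ − k₂)/(k₁ + k₂) = 0.1103; thus R = |r|² = 0.01217, T = 0.9878.

R = 0.0122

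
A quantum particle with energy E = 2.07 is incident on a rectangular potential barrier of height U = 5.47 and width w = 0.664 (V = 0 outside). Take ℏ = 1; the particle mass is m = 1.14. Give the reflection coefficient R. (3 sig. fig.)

R = 0.911

Since E < U the interior solution is evanescent with decay constant κ = √(2m(U − E))/ℏ = 2.784.
κw = 1.849, sinh(κw) = 3.097.
Matching ψ, ψ′ at both faces gives T = [1 + U² sinh²(κw) / (4E(U − E))]⁻¹ = 1/11.20 = 0.0893.
R = 1 − T = 0.911.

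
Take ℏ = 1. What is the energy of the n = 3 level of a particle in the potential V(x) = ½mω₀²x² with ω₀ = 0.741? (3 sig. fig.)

The oscillator eigenvalues are E_n = ℏω₀(n + ½), so E_3 = 0.741 × 3.5 = 2.594.

E = 2.59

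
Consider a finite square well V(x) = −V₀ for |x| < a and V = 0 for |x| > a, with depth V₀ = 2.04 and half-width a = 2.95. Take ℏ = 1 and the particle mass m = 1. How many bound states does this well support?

N = 4

The dimensionless depth is z₀ = a√(2mV₀)/ℏ = 2.95 × √(4.080) = 5.959.
A new bound state (alternating even/odd) appears each time z₀ passes a multiple of π/2, so N = ⌊2z₀/π⌋ + 1 = ⌊3.793⌋ + 1 = 4.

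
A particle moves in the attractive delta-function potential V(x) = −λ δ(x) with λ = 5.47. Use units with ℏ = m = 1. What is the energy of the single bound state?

The bound state is ψ(x) = √κ e^{−κ|x|}. The derivative jump ψ'(0⁺) − ψ'(0⁻) = −(2mλ/ℏ²)ψ(0) fixes κ = mλ/ℏ² = 5.470.
Then E = −ℏ²κ²/(2m) = −mλ²/(2ℏ²) = -14.96.

E = -15.0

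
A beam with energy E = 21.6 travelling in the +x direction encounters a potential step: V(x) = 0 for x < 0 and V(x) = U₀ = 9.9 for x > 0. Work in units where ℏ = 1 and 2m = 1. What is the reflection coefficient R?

R = 0.0231

The wavenumbers are k₁ = √(2mE)/ℏ = 4.648 on the left and k₂ = √(2m(E − U₀))/ℏ = 3.421 on the right.
Matching ψ and ψ′ at x = 0 gives r = (k₁ − k₂)/(k₁ + k₂), so R = r² = 0.02313 and T = 1 − R = 0.9769.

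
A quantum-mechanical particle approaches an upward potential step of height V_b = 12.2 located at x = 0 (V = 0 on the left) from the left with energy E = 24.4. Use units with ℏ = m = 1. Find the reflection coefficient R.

On each side the TISE gives plane waves with k = √(2m(E − V))/ℏ: k₁ = √(2·1·24.4) = 6.986, k₂ = √(2·1·12.2) = 4.940.
Continuity of ψ and ψ′ at the step yields the reflection amplitude r = (k₁ − k₂)/(k₁ + k₂) = 0.1716; thus R = |r|² = 0.02944, T = 0.9706.

R = 0.0294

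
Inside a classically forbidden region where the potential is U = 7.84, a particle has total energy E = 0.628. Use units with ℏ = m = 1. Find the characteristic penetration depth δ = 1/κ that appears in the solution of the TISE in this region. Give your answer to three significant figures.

Since E < U the TISE in this region is ψ'' = κ²ψ with κ = √(2m(U − E))/ℏ.
κ = √(2 × 1 × 7.212) = 3.798. The penetration depth is δ = 1/κ = 0.263.

δ = 0.263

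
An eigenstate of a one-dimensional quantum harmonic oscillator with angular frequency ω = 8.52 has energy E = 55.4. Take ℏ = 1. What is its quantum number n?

n = 6

Invert E_n = (n + ½)ℏω: n = E/ℏω − ½ = 6.002, so n = 6.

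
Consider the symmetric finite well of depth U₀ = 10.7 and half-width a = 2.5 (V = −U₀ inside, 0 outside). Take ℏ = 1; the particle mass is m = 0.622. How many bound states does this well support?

The dimensionless depth is z₀ = a√(2mU₀)/ℏ = 2.5 × √(13.31) = 9.121.
The even/odd transcendental equations gain one root per π/2 in z₀, giving N = 1 + ⌊2z₀/π⌋ = 1 + ⌊5.807⌋ = 6.

N = 6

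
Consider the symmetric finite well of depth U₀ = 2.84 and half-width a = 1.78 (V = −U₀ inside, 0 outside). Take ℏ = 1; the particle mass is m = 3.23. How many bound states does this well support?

The dimensionless depth is z₀ = a√(2mU₀)/ℏ = 1.78 × √(18.35) = 7.624.
The even/odd transcendental equations gain one root per π/2 in z₀, giving N = 1 + ⌊2z₀/π⌋ = 1 + ⌊4.854⌋ = 5.

N = 5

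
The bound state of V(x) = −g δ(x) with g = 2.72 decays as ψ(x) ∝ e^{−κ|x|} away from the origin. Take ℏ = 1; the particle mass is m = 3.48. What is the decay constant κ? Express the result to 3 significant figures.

κ = 9.47

Integrating the TISE across x = 0 gives the cusp condition ψ'(0⁺) − ψ'(0⁻) = −(2mg/ℏ²)ψ(0).
With ψ ∝ e^{−κ|x|} this yields −2κ = −2mg/ℏ², so κ = mg/ℏ² = 9.466.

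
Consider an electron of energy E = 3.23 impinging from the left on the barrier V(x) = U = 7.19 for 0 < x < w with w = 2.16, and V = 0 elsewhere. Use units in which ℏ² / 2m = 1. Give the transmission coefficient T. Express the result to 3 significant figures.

Since E < U the interior solution is evanescent with decay constant κ = √(2m(U − E))/ℏ = 1.990.
κw = 4.298, sinh(κw) = 36.78.
Matching ψ, ψ′ at both faces gives T = [1 + U² sinh²(κw) / (4E(U − E))]⁻¹ = 1/1368 = 0.000731.

T = 0.000731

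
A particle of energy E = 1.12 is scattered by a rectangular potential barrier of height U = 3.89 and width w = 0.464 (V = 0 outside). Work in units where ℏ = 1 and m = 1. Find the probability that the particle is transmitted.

Since E < U the interior solution is evanescent with decay constant κ = √(2m(U − E))/ℏ = 2.354.
κw = 1.092, sinh(κw) = 1.323.
The exact tunnelling result is T⁻¹ = 1 + U² sinh²(κw) / [4E(U − E)] = 3.133, so T = 0.319.

T = 0.319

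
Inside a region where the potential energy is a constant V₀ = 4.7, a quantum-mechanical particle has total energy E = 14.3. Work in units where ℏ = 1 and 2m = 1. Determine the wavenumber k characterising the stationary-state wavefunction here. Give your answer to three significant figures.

With E > V₀ the solution is oscillatory, ψ ∝ e^{±ikx} with k = √(2m(E − V₀))/ℏ.
k = √(2 × 0.5 × 9.6) = 3.098.

k = 3.10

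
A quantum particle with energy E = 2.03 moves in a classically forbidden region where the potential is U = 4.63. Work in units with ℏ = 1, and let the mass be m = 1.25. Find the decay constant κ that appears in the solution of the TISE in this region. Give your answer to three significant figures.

κ = 2.55

Since E < U the TISE in this region is ψ'' = κ²ψ with κ = √(2m(U − E))/ℏ.
κ = √(2 × 1.25 × 2.6) = 2.550.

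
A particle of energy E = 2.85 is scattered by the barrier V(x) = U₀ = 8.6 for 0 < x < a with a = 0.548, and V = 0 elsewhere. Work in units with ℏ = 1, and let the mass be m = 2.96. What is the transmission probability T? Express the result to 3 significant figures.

T = 0.00591

Since E < U₀ the interior solution is evanescent with decay constant κ = √(2m(U₀ − E))/ℏ = 5.834.
κa = 3.197, sinh(κa) = 12.21.
Matching ψ, ψ′ at both faces gives T = [1 + U₀² sinh²(κa) / (4E(U₀ − E))]⁻¹ = 1/169.3 = 0.00591.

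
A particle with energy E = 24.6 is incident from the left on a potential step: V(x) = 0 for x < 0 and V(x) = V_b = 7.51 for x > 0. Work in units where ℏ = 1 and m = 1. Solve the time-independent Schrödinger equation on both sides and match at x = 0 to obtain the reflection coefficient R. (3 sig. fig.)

On each side the TISE gives plane waves with k = √(2m(E − V))/ℏ: k₁ = √(2·1·24.6) = 7.014, k₂ = √(2·1·17.09) = 5.846.
Matching ψ and ψ′ at x = 0 gives r = (k₁ − k₂)/(k₁ + k₂), so R = r² = 0.008247 and T = 1 − R = 0.9918.

R = 0.00825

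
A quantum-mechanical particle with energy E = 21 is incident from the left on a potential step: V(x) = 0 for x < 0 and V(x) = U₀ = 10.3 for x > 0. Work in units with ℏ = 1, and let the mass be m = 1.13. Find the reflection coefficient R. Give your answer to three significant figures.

On each side the TISE gives plane waves with k = √(2m(E − V))/ℏ: k₁ = √(2·1.13·21) = 6.889, k₂ = √(2·1.13·10.7) = 4.918.
Matching ψ and ψ′ at x = 0 gives r = (k₁ − k₂)/(k₁ + k₂), so R = r² = 0.02789 and T = 1 − R = 0.9721.

R = 0.0279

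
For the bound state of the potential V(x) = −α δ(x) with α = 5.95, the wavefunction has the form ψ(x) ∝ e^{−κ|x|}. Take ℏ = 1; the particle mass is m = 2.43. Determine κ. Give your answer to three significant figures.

Integrating the TISE across x = 0 gives the cusp condition ψ'(0⁺) − ψ'(0⁻) = −(2mα/ℏ²)ψ(0).
With ψ ∝ e^{−κ|x|} this yields −2κ = −2mα/ℏ², so κ = mα/ℏ² = 14.46.

κ = 14.5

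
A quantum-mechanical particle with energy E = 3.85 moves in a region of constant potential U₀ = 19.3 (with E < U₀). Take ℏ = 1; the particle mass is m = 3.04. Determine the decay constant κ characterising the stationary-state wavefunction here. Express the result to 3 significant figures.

Since E < U₀ the TISE in this region is ψ'' = κ²ψ with κ = √(2m(U₀ − E))/ℏ.
κ = √(2 × 3.04 × 15.45) = 9.692.

κ = 9.69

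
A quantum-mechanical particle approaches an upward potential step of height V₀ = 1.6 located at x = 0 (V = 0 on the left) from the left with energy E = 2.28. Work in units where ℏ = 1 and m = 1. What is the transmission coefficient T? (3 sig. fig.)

T = 0.914

On each side the TISE gives plane waves with k = √(2m(E − V))/ℏ: k₁ = √(2·1·2.28) = 2.135, k₂ = √(2·1·0.68) = 1.166.
Matching ψ and ψ′ at x = 0 gives r = (k₁ − k₂)/(k₁ + k₂), so R = r² = 0.08618 and T = 1 − R = 0.9138.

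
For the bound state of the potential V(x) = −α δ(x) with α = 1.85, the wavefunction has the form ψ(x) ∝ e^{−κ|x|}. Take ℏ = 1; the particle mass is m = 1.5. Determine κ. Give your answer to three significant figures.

κ = 2.78

Integrate −(ℏ²/2m)ψ'' − αδ(x)ψ = Eψ from −ε to +ε: the ψ'' term gives ψ'(0⁺) − ψ'(0⁻) and the δ term gives −(2mα/ℏ²)ψ(0).
With ψ ∝ e^{−κ|x|} this yields −2κ = −2mα/ℏ², so κ = mα/ℏ² = 2.775.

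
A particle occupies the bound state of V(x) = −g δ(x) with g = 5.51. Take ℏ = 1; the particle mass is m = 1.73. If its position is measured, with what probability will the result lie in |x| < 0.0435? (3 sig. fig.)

The normalised bound state is ψ = √κ e^{−κ|x|} with κ = mg/ℏ² = 9.532.
P(|x| < d) = ∫_{−d}^{d} κ e^{−2κ|x|} dx = 1 − e^{−2κd} = 1 − e^{−0.8293} = 0.5636.

P = 0.564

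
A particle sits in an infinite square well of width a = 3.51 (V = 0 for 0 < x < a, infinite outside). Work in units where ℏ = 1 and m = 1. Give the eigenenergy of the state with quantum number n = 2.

E = 1.60

The infinite-well eigenfunctions ψ_n = √(2/a) sin(nπx/a) vanish at both walls, giving E_n = n²π²ℏ²/(2ma²).
E_2 = 2² × π² / (2 × 1 × 3.51²) = 1.602.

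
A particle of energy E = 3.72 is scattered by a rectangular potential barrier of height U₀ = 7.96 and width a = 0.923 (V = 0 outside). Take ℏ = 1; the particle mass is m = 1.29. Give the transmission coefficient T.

T = 0.00884

Since E < U₀ the interior solution is evanescent with decay constant κ = √(2m(U₀ − E))/ℏ = 3.307.
κa = 3.053, sinh(κa) = 10.56.
The exact tunnelling result is T⁻¹ = 1 + U₀² sinh²(κa) / [4E(U₀ − E)] = 113.1, so T = 0.00884.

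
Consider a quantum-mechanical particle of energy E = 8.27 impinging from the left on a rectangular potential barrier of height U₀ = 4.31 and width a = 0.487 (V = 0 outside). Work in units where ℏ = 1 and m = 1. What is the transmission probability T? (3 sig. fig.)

E > U₀: inside the barrier k₂ = √(2m(E − U₀))/ℏ = 2.814, k₂a = 1.371.
T = [1 + U₀² sin²(k₂a) / (4E(E − U₀))]⁻¹ = 1/1.136 = 0.880.

T = 0.880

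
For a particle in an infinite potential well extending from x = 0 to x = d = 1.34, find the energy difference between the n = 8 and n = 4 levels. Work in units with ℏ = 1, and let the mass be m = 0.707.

E_n = n²π²ℏ²/(2md²), so ΔE = (8² − 4²) π²ℏ²/(2md²).
ΔE = 48 × π² / (2 × 0.707 × 1.34²) = 186.6.

ΔE = 187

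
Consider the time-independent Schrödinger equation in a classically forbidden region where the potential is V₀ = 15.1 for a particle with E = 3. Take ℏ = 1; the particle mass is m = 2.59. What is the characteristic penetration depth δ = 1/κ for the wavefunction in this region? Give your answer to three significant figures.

δ = 0.126

Since E < V₀ the TISE in this region is ψ'' = κ²ψ with κ = √(2m(V₀ − E))/ℏ.
κ = √(2 × 2.59 × 12.1) = 7.917. The penetration depth is δ = 1/κ = 0.126.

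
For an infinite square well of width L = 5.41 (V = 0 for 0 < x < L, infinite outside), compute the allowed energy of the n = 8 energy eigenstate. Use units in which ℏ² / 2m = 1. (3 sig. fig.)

Requiring ψ(0) = ψ(L) = 0 quantises k = nπ/L, hence E_n = ℏ²k²/2m = n²π²ℏ²/(2mL²).
E_8 = 8² × π² / (2 × 0.5 × 5.41²) = 21.58.

E = 21.6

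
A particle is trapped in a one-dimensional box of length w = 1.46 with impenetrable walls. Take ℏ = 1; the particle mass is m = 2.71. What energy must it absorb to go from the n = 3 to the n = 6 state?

ΔE = 23.1

E_n = n²π²ℏ²/(2mw²), so ΔE = (6² − 3²) π²ℏ²/(2mw²).
ΔE = 27 × π² / (2 × 2.71 × 1.46²) = 23.07.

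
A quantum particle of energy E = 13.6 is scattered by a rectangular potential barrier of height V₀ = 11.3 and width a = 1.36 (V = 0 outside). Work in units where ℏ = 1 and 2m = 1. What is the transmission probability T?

T = 0.558

E > V₀: inside the barrier k₂ = √(2m(E − V₀))/ℏ = 1.517, k₂a = 2.063.
T = [1 + V₀² sin²(k₂a) / (4E(E − V₀))]⁻¹ = 1/1.793 = 0.558.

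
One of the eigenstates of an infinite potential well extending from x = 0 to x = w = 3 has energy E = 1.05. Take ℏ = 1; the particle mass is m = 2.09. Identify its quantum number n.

For an infinite well E_n = n²π²ℏ²/(2mw²), so n = (w/πℏ)√(2mE).
n = (3/π) × √(2 × 2.09 × 1.05) = 2.001 → n = 2.

n = 2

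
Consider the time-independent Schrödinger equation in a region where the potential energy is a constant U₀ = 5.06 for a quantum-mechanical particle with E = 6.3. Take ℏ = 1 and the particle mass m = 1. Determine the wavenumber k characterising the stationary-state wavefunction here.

With E > U₀ the solution is oscillatory, ψ ∝ e^{±ikx} with k = √(2m(E − U₀))/ℏ.
k = √(2 × 1 × 1.24) = 1.575.

k = 1.57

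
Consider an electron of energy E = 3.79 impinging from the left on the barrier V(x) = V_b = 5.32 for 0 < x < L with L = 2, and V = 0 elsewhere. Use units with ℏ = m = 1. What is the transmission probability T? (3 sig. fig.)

E < V_b: inside the barrier ψ ∝ e^{±κx} with κ = √(2m(V_b − E))/ℏ = 1.749.
κL = 3.499, sinh(κL) = 16.52.
Matching ψ, ψ′ at both faces gives T = [1 + V_b² sinh²(κL) / (4E(V_b − E))]⁻¹ = 1/334.0 = 0.00299.

T = 0.00299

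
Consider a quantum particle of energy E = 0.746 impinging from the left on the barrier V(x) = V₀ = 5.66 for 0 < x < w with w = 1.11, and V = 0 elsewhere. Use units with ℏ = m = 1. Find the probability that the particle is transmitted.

E < V₀: inside the barrier ψ ∝ e^{±κx} with κ = √(2m(V₀ − E))/ℏ = 3.135.
κw = 3.480, sinh(κw) = 16.21.
Matching ψ, ψ′ at both faces gives T = [1 + V₀² sinh²(κw) / (4E(V₀ − E))]⁻¹ = 1/575.2 = 0.00174.

T = 0.00174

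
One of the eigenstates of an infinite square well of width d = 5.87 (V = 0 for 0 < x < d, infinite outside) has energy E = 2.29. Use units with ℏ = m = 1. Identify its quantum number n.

For an infinite well E_n = n²π²ℏ²/(2md²), so n = (d/πℏ)√(2mE).
n = (5.87/π) × √(2 × 1 × 2.29) = 3.999 → n = 4.

n = 4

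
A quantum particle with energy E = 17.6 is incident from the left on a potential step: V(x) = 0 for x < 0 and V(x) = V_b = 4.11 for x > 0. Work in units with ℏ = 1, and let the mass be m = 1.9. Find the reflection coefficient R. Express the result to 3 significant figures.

R = 0.00441

On each side the TISE gives plane waves with k = √(2m(E − V))/ℏ: k₁ = √(2·1.9·17.6) = 8.178, k₂ = √(2·1.9·13.49) = 7.160.
Continuity of ψ and ψ′ at the step yields the reflection amplitude r = (k₁ − k₂)/(k₁ + k₂) = 0.06639; thus R = |r|² = 0.004408, T = 0.9956.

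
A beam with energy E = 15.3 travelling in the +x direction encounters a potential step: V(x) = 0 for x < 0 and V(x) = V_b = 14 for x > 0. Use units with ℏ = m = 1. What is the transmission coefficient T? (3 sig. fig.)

T = 0.699

The wavenumbers are k₁ = √(2mE)/ℏ = 5.532 on the left and k₂ = √(2m(E − V_b))/ℏ = 1.612 on the right.
Matching ψ and ψ′ at x = 0 gives r = (k₁ − k₂)/(k₁ + k₂), so R = r² = 0.3010 and T = 1 − R = 0.6990.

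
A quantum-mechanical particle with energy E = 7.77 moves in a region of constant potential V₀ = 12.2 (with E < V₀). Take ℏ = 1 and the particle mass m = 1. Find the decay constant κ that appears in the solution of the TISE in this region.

κ = 2.98

Since E < V₀ the TISE in this region is ψ'' = κ²ψ with κ = √(2m(V₀ − E))/ℏ.
κ = √(2 × 1 × 4.43) = 2.977.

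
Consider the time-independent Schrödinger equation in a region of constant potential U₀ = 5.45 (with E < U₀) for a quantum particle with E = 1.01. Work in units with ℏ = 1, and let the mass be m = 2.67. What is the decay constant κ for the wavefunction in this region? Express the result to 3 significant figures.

Since E < U₀ the TISE in this region is ψ'' = κ²ψ with κ = √(2m(U₀ − E))/ℏ.
κ = √(2 × 2.67 × 4.44) = 4.869.

κ = 4.87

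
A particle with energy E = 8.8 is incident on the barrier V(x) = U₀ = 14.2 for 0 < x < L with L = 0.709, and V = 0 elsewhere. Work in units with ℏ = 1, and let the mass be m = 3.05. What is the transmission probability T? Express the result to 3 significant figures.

T = 0.00110

Since E < U₀ the interior solution is evanescent with decay constant κ = √(2m(U₀ − E))/ℏ = 5.739.
κL = 4.069, sinh(κL) = 29.25.
The exact tunnelling result is T⁻¹ = 1 + U₀² sinh²(κL) / [4E(U₀ − E)] = 908.4, so T = 0.00110.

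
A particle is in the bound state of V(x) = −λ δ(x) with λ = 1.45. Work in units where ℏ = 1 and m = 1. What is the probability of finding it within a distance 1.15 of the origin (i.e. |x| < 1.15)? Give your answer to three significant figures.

P = 0.964

The normalised bound state is ψ = √κ e^{−κ|x|} with κ = mλ/ℏ² = 1.450.
P(|x| < d) = ∫_{−d}^{d} κ e^{−2κ|x|} dx = 1 − e^{−2κd} = 1 − e^{−3.335} = 0.9644.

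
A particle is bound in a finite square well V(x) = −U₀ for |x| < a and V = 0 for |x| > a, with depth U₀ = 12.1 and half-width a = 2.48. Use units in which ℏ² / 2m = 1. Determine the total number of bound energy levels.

N = 6

The dimensionless depth is z₀ = a√(2mU₀)/ℏ = 2.48 × √(12.10) = 8.627.
A new bound state (alternating even/odd) appears each time z₀ passes a multiple of π/2, so N = ⌊2z₀/π⌋ + 1 = ⌊5.492⌋ + 1 = 6.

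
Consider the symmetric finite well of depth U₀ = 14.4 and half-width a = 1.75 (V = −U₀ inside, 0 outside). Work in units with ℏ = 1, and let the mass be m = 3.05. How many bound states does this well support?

N = 11

Define the well-strength parameter z₀ = (a/ℏ)√(2mU₀) = 1.75 × √(2·3.05·14.4) = 16.40.
A new bound state (alternating even/odd) appears each time z₀ passes a multiple of π/2, so N = ⌊2z₀/π⌋ + 1 = ⌊10.44⌋ + 1 = 11.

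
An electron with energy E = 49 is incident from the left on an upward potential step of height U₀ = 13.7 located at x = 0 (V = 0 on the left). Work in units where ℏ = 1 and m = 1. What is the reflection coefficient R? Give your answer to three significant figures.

R = 0.00669

The wavenumbers are k₁ = √(2mE)/ℏ = 9.899 on the left and k₂ = √(2m(E − U₀))/ℏ = 8.402 on the right.
Continuity of ψ and ψ′ at the step yields the reflection amplitude r = (k₁ − k₂)/(k₁ + k₂) = 0.08180; thus R = |r|² = 0.006691, T = 0.9933.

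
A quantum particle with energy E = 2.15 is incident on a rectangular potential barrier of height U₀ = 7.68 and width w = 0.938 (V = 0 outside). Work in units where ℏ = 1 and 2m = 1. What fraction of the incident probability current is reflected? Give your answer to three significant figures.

E < U₀: inside the barrier ψ ∝ e^{±κx} with κ = √(2m(U₀ − E))/ℏ = 2.352.
κw = 2.206, sinh(κw) = 4.484.
The exact tunnelling result is T⁻¹ = 1 + U₀² sinh²(κw) / [4E(U₀ − E)] = 25.93, so T = 0.0386.
R = 1 − T = 0.961.

R = 0.961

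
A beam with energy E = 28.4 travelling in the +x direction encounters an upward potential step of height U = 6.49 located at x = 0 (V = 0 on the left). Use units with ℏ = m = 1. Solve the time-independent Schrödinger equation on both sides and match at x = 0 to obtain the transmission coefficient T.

T = 0.996

The wavenumbers are k₁ = √(2mE)/ℏ = 7.537 on the left and k₂ = √(2m(E − U))/ℏ = 6.620 on the right.
Continuity of ψ and ψ′ at the step yields the reflection amplitude r = (k₁ − k₂)/(k₁ + k₂) = 0.06477; thus R = |r|² = 0.004195, T = 0.9958.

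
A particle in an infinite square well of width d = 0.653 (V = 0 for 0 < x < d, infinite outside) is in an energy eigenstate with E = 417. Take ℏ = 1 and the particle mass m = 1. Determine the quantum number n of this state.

n = 6

From E_n = n²π²ℏ²/(2md²) invert to n = √(2md²E)/(πℏ).
n = (0.653/π) × √(2 × 1 × 417) = 6.003 → n = 6.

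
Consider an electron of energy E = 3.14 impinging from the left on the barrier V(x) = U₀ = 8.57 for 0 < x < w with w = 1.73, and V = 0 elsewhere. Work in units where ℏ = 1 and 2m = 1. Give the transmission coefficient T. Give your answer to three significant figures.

Since E < U₀ the interior solution is evanescent with decay constant κ = √(2m(U₀ − E))/ℏ = 2.330.
κw = 4.031, sinh(κw) = 28.16.
The exact tunnelling result is T⁻¹ = 1 + U₀² sinh²(κw) / [4E(U₀ − E)] = 854.9, so T = 0.00117.

T = 0.00117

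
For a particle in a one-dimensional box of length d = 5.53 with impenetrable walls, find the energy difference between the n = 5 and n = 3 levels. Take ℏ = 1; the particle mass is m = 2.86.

ΔE = 0.903

E_n = n²π²ℏ²/(2md²), so ΔE = (5² − 3²) π²ℏ²/(2md²).
ΔE = 16 × π² / (2 × 2.86 × 5.53²) = 0.9028.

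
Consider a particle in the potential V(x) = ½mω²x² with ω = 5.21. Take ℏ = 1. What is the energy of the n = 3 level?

E = 18.2

The oscillator eigenvalues are E_n = ℏω(n + ½), so E_3 = 5.21 × 3.5 = 18.24.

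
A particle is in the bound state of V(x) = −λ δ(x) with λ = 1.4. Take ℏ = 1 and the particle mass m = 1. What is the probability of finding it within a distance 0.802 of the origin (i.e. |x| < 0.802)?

P = 0.894

The normalised bound state is ψ = √κ e^{−κ|x|} with κ = mλ/ℏ² = 1.400.
P(|x| < d) = ∫_{−d}^{d} κ e^{−2κ|x|} dx = 1 − e^{−2κd} = 1 − e^{−2.246} = 0.8941.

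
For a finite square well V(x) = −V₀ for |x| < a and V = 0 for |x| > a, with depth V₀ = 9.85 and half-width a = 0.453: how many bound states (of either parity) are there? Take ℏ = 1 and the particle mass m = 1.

Define the well-strength parameter z₀ = (a/ℏ)√(2mV₀) = 0.453 × √(2·1·9.85) = 2.011.
A new bound state (alternating even/odd) appears each time z₀ passes a multiple of π/2, so N = ⌊2z₀/π⌋ + 1 = ⌊1.280⌋ + 1 = 2.

N = 2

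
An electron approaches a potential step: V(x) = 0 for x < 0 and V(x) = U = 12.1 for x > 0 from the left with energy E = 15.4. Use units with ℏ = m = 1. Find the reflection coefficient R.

On each side the TISE gives plane waves with k = √(2m(E − V))/ℏ: k₁ = √(2·1·15.4) = 5.550, k₂ = √(2·1·3.3) = 2.569.
Continuity of ψ and ψ′ at the step yields the reflection amplitude r = (k₁ − k₂)/(k₁ + k₂) = 0.3671; thus R = |r|² = 0.1348, T = 0.8652.

R = 0.135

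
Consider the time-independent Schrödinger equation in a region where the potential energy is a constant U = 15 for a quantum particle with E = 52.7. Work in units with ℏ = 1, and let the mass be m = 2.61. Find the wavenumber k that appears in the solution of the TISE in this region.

With E > U the solution is oscillatory, ψ ∝ e^{±ikx} with k = √(2m(E − U))/ℏ.
k = √(2 × 2.61 × 37.7) = 14.03.

k = 14.0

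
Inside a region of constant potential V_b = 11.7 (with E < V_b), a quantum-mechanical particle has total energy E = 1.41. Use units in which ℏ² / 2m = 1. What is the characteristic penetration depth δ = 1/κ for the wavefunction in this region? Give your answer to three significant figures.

Since E < V_b the TISE in this region is ψ'' = κ²ψ with κ = √(2m(V_b − E))/ℏ.
κ = √(2 × 0.5 × 10.29) = 3.208. The penetration depth is δ = 1/κ = 0.312.

δ = 0.312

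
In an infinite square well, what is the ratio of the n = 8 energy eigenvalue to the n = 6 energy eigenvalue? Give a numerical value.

Since E_n ∝ n², the ratio is (8/6)² = 1.77778.

1.77778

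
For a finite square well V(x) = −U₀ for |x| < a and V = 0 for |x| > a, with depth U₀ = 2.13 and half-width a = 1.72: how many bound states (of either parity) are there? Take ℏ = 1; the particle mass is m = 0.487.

Define the well-strength parameter z₀ = (a/ℏ)√(2mU₀) = 1.72 × √(2·0.487·2.13) = 2.477.
A new bound state (alternating even/odd) appears each time z₀ passes a multiple of π/2, so N = ⌊2z₀/π⌋ + 1 = ⌊1.577⌋ + 1 = 2.

N = 2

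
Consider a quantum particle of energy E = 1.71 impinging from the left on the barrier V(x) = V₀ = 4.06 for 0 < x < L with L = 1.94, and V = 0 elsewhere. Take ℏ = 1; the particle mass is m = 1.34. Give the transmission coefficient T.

E < V₀: inside the barrier ψ ∝ e^{±κx} with κ = √(2m(V₀ − E))/ℏ = 2.510.
κL = 4.869, sinh(κL) = 65.06.
Matching ψ, ψ′ at both faces gives T = [1 + V₀² sinh²(κL) / (4E(V₀ − E))]⁻¹ = 1/4342 = 0.000230.

T = 0.000230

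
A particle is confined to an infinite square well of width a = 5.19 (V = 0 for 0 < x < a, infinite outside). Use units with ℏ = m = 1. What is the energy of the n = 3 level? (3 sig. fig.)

E = 1.65

The infinite-well eigenfunctions ψ_n = √(2/a) sin(nπx/a) vanish at both walls, giving E_n = n²π²ℏ²/(2ma²).
E_3 = 3² × π² / (2 × 1 × 5.19²) = 1.649.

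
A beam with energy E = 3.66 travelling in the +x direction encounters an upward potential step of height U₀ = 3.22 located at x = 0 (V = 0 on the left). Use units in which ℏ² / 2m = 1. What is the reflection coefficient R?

The wavenumbers are k₁ = √(2mE)/ℏ = 1.913 on the left and k₂ = √(2m(E − U₀))/ℏ = 0.6633 on the right.
Continuity of ψ and ψ′ at the step yields the reflection amplitude r = (k₁ − k₂)/(k₁ + k₂) = 0.4851; thus R = |r|² = 0.2353, T = 0.7647.

R = 0.235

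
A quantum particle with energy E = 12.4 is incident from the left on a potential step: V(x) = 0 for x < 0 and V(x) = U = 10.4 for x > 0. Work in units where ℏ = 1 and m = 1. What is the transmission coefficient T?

T = 0.818

The wavenumbers are k₁ = √(2mE)/ℏ = 4.980 on the left and k₂ = √(2m(E − U))/ℏ = 2.000 on the right.
Continuity of ψ and ψ′ at the step yields the reflection amplitude r = (k₁ − k₂)/(k₁ + k₂) = 0.4269; thus R = |r|² = 0.1823, T = 0.8177.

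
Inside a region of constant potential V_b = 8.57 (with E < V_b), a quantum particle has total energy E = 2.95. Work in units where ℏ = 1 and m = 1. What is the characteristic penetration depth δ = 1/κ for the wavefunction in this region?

δ = 0.298

Since E < V_b the TISE in this region is ψ'' = κ²ψ with κ = √(2m(V_b − E))/ℏ.
κ = √(2 × 1 × 5.62) = 3.353. The penetration depth is δ = 1/κ = 0.298.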